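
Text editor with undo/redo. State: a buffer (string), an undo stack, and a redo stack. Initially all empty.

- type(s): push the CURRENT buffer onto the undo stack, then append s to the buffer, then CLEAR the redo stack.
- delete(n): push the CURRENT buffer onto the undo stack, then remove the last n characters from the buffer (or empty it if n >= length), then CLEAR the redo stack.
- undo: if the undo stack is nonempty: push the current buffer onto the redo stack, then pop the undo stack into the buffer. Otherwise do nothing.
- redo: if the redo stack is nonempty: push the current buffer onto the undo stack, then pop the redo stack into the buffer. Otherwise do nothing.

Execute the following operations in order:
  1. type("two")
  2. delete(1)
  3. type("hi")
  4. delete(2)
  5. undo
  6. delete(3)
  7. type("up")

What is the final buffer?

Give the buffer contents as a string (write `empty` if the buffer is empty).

After op 1 (type): buf='two' undo_depth=1 redo_depth=0
After op 2 (delete): buf='tw' undo_depth=2 redo_depth=0
After op 3 (type): buf='twhi' undo_depth=3 redo_depth=0
After op 4 (delete): buf='tw' undo_depth=4 redo_depth=0
After op 5 (undo): buf='twhi' undo_depth=3 redo_depth=1
After op 6 (delete): buf='t' undo_depth=4 redo_depth=0
After op 7 (type): buf='tup' undo_depth=5 redo_depth=0

Answer: tup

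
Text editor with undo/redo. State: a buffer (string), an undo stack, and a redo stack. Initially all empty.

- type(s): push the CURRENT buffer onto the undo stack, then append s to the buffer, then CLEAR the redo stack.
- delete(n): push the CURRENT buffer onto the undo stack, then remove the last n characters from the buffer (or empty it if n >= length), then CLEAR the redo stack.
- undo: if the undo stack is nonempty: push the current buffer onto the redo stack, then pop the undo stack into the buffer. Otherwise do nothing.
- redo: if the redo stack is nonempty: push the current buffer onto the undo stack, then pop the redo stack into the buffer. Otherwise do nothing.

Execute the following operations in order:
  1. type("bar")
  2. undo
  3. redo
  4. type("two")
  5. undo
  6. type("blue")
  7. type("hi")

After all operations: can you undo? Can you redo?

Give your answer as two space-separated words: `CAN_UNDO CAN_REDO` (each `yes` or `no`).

After op 1 (type): buf='bar' undo_depth=1 redo_depth=0
After op 2 (undo): buf='(empty)' undo_depth=0 redo_depth=1
After op 3 (redo): buf='bar' undo_depth=1 redo_depth=0
After op 4 (type): buf='bartwo' undo_depth=2 redo_depth=0
After op 5 (undo): buf='bar' undo_depth=1 redo_depth=1
After op 6 (type): buf='barblue' undo_depth=2 redo_depth=0
After op 7 (type): buf='barbluehi' undo_depth=3 redo_depth=0

Answer: yes no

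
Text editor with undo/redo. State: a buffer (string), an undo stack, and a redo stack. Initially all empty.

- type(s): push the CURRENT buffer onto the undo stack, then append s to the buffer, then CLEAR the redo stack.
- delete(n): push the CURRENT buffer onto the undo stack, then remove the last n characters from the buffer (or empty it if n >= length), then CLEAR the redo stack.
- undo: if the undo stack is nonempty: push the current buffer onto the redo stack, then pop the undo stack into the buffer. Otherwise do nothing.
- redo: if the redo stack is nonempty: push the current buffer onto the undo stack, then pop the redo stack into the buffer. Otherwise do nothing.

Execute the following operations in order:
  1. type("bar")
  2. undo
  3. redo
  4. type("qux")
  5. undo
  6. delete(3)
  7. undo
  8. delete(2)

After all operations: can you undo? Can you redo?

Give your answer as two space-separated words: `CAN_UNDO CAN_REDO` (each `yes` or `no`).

Answer: yes no

Derivation:
After op 1 (type): buf='bar' undo_depth=1 redo_depth=0
After op 2 (undo): buf='(empty)' undo_depth=0 redo_depth=1
After op 3 (redo): buf='bar' undo_depth=1 redo_depth=0
After op 4 (type): buf='barqux' undo_depth=2 redo_depth=0
After op 5 (undo): buf='bar' undo_depth=1 redo_depth=1
After op 6 (delete): buf='(empty)' undo_depth=2 redo_depth=0
After op 7 (undo): buf='bar' undo_depth=1 redo_depth=1
After op 8 (delete): buf='b' undo_depth=2 redo_depth=0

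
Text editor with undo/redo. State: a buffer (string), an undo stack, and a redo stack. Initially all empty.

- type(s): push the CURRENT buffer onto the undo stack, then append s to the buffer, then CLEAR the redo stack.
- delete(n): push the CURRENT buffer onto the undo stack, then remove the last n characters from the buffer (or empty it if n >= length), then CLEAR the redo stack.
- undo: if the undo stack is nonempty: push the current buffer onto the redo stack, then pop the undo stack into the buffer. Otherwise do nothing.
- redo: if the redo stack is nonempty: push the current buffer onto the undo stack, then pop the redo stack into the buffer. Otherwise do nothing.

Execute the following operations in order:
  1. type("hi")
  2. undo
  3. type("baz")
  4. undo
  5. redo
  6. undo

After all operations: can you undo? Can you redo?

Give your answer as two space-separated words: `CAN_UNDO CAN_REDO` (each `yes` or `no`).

Answer: no yes

Derivation:
After op 1 (type): buf='hi' undo_depth=1 redo_depth=0
After op 2 (undo): buf='(empty)' undo_depth=0 redo_depth=1
After op 3 (type): buf='baz' undo_depth=1 redo_depth=0
After op 4 (undo): buf='(empty)' undo_depth=0 redo_depth=1
After op 5 (redo): buf='baz' undo_depth=1 redo_depth=0
After op 6 (undo): buf='(empty)' undo_depth=0 redo_depth=1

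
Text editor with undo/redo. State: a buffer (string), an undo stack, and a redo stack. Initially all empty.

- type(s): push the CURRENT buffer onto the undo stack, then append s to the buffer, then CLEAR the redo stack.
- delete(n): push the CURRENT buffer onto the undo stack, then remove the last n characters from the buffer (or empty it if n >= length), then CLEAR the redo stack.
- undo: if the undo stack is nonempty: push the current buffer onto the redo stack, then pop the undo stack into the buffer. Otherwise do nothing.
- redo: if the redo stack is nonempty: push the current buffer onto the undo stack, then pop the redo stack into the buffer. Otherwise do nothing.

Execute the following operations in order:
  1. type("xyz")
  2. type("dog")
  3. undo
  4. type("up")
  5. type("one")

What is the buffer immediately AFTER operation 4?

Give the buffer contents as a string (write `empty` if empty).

Answer: xyzup

Derivation:
After op 1 (type): buf='xyz' undo_depth=1 redo_depth=0
After op 2 (type): buf='xyzdog' undo_depth=2 redo_depth=0
After op 3 (undo): buf='xyz' undo_depth=1 redo_depth=1
After op 4 (type): buf='xyzup' undo_depth=2 redo_depth=0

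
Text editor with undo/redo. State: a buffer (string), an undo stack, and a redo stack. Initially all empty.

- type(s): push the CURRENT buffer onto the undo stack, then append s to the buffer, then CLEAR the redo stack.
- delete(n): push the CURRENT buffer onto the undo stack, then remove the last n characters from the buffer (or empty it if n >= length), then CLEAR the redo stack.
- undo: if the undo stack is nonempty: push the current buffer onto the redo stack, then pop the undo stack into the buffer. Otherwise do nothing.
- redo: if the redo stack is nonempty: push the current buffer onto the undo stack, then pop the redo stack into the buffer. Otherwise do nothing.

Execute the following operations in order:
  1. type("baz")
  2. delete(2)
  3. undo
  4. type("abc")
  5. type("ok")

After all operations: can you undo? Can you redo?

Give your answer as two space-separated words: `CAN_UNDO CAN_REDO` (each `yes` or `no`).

After op 1 (type): buf='baz' undo_depth=1 redo_depth=0
After op 2 (delete): buf='b' undo_depth=2 redo_depth=0
After op 3 (undo): buf='baz' undo_depth=1 redo_depth=1
After op 4 (type): buf='bazabc' undo_depth=2 redo_depth=0
After op 5 (type): buf='bazabcok' undo_depth=3 redo_depth=0

Answer: yes no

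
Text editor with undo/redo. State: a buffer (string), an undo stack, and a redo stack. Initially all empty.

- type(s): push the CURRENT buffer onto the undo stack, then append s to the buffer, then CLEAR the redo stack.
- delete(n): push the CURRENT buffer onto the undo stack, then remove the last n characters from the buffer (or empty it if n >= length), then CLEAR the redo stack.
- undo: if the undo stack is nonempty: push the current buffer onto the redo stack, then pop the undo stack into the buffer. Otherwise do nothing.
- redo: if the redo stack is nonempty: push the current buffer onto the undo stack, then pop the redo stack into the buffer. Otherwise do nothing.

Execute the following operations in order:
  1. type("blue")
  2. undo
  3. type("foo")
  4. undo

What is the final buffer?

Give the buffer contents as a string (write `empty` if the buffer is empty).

Answer: empty

Derivation:
After op 1 (type): buf='blue' undo_depth=1 redo_depth=0
After op 2 (undo): buf='(empty)' undo_depth=0 redo_depth=1
After op 3 (type): buf='foo' undo_depth=1 redo_depth=0
After op 4 (undo): buf='(empty)' undo_depth=0 redo_depth=1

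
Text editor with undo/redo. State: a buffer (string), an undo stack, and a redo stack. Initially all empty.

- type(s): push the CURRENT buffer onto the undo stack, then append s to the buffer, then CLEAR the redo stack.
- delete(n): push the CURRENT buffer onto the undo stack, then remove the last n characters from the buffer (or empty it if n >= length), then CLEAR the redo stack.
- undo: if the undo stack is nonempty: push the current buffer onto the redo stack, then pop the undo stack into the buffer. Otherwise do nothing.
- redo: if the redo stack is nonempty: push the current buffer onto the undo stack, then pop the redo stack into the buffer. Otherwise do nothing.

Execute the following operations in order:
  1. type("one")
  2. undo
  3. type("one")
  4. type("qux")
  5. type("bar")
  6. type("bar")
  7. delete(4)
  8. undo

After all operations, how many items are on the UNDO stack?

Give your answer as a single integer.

Answer: 4

Derivation:
After op 1 (type): buf='one' undo_depth=1 redo_depth=0
After op 2 (undo): buf='(empty)' undo_depth=0 redo_depth=1
After op 3 (type): buf='one' undo_depth=1 redo_depth=0
After op 4 (type): buf='onequx' undo_depth=2 redo_depth=0
After op 5 (type): buf='onequxbar' undo_depth=3 redo_depth=0
After op 6 (type): buf='onequxbarbar' undo_depth=4 redo_depth=0
After op 7 (delete): buf='onequxba' undo_depth=5 redo_depth=0
After op 8 (undo): buf='onequxbarbar' undo_depth=4 redo_depth=1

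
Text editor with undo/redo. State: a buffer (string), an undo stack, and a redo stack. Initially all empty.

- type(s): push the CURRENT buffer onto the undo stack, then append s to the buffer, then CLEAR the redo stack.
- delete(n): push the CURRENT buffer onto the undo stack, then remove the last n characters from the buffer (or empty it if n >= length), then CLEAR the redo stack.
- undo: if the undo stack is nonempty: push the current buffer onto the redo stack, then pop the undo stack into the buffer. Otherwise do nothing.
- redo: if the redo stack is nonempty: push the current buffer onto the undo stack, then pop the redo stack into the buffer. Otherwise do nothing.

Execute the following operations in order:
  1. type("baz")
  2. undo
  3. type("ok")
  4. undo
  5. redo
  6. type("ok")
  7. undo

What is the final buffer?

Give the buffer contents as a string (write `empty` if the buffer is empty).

After op 1 (type): buf='baz' undo_depth=1 redo_depth=0
After op 2 (undo): buf='(empty)' undo_depth=0 redo_depth=1
After op 3 (type): buf='ok' undo_depth=1 redo_depth=0
After op 4 (undo): buf='(empty)' undo_depth=0 redo_depth=1
After op 5 (redo): buf='ok' undo_depth=1 redo_depth=0
After op 6 (type): buf='okok' undo_depth=2 redo_depth=0
After op 7 (undo): buf='ok' undo_depth=1 redo_depth=1

Answer: ok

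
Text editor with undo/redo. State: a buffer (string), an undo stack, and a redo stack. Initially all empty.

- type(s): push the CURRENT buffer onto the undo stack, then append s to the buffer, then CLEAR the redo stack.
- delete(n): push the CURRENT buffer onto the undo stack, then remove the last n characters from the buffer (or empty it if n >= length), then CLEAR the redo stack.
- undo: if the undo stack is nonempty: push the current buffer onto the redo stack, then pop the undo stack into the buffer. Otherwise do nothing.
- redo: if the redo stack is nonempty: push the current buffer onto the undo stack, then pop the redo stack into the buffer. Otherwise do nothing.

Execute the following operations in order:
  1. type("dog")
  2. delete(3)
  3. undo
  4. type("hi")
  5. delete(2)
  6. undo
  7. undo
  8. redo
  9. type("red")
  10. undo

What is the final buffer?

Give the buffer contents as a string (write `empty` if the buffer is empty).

After op 1 (type): buf='dog' undo_depth=1 redo_depth=0
After op 2 (delete): buf='(empty)' undo_depth=2 redo_depth=0
After op 3 (undo): buf='dog' undo_depth=1 redo_depth=1
After op 4 (type): buf='doghi' undo_depth=2 redo_depth=0
After op 5 (delete): buf='dog' undo_depth=3 redo_depth=0
After op 6 (undo): buf='doghi' undo_depth=2 redo_depth=1
After op 7 (undo): buf='dog' undo_depth=1 redo_depth=2
After op 8 (redo): buf='doghi' undo_depth=2 redo_depth=1
After op 9 (type): buf='doghired' undo_depth=3 redo_depth=0
After op 10 (undo): buf='doghi' undo_depth=2 redo_depth=1

Answer: doghi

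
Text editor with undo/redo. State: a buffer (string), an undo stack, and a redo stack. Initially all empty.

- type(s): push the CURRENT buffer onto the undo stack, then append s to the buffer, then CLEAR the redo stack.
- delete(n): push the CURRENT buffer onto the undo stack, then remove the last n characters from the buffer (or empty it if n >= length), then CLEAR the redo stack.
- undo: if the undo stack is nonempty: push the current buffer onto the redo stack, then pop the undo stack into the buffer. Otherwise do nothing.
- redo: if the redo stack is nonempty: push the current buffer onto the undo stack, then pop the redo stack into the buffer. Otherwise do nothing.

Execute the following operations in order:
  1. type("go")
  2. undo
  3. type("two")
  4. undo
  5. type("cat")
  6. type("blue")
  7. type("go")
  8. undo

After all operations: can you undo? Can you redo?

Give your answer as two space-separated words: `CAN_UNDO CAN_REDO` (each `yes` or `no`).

Answer: yes yes

Derivation:
After op 1 (type): buf='go' undo_depth=1 redo_depth=0
After op 2 (undo): buf='(empty)' undo_depth=0 redo_depth=1
After op 3 (type): buf='two' undo_depth=1 redo_depth=0
After op 4 (undo): buf='(empty)' undo_depth=0 redo_depth=1
After op 5 (type): buf='cat' undo_depth=1 redo_depth=0
After op 6 (type): buf='catblue' undo_depth=2 redo_depth=0
After op 7 (type): buf='catbluego' undo_depth=3 redo_depth=0
After op 8 (undo): buf='catblue' undo_depth=2 redo_depth=1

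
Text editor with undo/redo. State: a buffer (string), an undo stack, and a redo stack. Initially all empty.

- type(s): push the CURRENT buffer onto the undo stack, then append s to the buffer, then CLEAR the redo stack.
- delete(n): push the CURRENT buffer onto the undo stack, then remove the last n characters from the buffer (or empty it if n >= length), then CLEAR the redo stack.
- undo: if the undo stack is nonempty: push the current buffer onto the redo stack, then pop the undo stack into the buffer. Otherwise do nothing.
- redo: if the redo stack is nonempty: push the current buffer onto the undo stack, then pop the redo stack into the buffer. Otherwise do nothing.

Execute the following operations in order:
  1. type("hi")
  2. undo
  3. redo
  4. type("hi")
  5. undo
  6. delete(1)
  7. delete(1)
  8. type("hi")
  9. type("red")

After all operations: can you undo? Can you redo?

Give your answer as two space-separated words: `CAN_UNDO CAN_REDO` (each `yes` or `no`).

After op 1 (type): buf='hi' undo_depth=1 redo_depth=0
After op 2 (undo): buf='(empty)' undo_depth=0 redo_depth=1
After op 3 (redo): buf='hi' undo_depth=1 redo_depth=0
After op 4 (type): buf='hihi' undo_depth=2 redo_depth=0
After op 5 (undo): buf='hi' undo_depth=1 redo_depth=1
After op 6 (delete): buf='h' undo_depth=2 redo_depth=0
After op 7 (delete): buf='(empty)' undo_depth=3 redo_depth=0
After op 8 (type): buf='hi' undo_depth=4 redo_depth=0
After op 9 (type): buf='hired' undo_depth=5 redo_depth=0

Answer: yes no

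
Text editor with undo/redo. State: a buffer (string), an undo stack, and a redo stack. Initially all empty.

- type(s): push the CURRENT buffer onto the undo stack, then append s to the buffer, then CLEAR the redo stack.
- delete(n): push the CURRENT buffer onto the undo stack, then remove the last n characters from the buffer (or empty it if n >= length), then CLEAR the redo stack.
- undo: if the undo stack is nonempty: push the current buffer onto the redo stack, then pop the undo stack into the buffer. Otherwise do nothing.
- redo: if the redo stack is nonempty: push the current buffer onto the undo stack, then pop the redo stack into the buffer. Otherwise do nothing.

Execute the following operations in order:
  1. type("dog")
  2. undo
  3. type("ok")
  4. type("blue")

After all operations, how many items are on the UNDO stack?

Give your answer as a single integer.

Answer: 2

Derivation:
After op 1 (type): buf='dog' undo_depth=1 redo_depth=0
After op 2 (undo): buf='(empty)' undo_depth=0 redo_depth=1
After op 3 (type): buf='ok' undo_depth=1 redo_depth=0
After op 4 (type): buf='okblue' undo_depth=2 redo_depth=0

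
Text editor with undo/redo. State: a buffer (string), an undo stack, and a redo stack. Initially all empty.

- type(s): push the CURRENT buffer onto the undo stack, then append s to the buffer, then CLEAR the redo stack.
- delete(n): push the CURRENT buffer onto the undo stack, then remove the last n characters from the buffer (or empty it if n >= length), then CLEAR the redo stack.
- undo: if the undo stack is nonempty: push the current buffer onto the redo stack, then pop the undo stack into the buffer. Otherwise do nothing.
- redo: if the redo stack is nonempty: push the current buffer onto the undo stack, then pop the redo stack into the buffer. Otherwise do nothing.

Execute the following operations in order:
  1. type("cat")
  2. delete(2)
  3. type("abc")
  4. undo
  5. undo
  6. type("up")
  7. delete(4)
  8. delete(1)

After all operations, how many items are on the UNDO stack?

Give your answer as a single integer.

Answer: 4

Derivation:
After op 1 (type): buf='cat' undo_depth=1 redo_depth=0
After op 2 (delete): buf='c' undo_depth=2 redo_depth=0
After op 3 (type): buf='cabc' undo_depth=3 redo_depth=0
After op 4 (undo): buf='c' undo_depth=2 redo_depth=1
After op 5 (undo): buf='cat' undo_depth=1 redo_depth=2
After op 6 (type): buf='catup' undo_depth=2 redo_depth=0
After op 7 (delete): buf='c' undo_depth=3 redo_depth=0
After op 8 (delete): buf='(empty)' undo_depth=4 redo_depth=0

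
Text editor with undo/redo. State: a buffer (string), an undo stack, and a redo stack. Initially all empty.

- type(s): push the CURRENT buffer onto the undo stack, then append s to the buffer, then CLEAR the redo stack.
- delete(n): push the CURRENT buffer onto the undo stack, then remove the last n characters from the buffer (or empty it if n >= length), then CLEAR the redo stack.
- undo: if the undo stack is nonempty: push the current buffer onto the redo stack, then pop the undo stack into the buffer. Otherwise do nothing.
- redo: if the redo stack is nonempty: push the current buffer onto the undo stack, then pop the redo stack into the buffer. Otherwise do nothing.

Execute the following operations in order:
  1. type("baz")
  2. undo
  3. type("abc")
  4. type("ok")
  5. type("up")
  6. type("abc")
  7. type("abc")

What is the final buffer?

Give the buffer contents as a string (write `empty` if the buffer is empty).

After op 1 (type): buf='baz' undo_depth=1 redo_depth=0
After op 2 (undo): buf='(empty)' undo_depth=0 redo_depth=1
After op 3 (type): buf='abc' undo_depth=1 redo_depth=0
After op 4 (type): buf='abcok' undo_depth=2 redo_depth=0
After op 5 (type): buf='abcokup' undo_depth=3 redo_depth=0
After op 6 (type): buf='abcokupabc' undo_depth=4 redo_depth=0
After op 7 (type): buf='abcokupabcabc' undo_depth=5 redo_depth=0

Answer: abcokupabcabc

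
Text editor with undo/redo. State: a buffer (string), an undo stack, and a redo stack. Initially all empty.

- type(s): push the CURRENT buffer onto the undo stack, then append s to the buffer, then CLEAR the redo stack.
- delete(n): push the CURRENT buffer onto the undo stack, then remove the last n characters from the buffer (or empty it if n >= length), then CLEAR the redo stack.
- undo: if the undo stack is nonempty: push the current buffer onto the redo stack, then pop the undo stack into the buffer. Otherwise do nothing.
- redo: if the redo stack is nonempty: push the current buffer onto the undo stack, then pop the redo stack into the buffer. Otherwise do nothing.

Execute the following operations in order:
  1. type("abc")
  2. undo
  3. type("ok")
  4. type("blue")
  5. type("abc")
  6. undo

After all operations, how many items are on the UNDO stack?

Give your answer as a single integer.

After op 1 (type): buf='abc' undo_depth=1 redo_depth=0
After op 2 (undo): buf='(empty)' undo_depth=0 redo_depth=1
After op 3 (type): buf='ok' undo_depth=1 redo_depth=0
After op 4 (type): buf='okblue' undo_depth=2 redo_depth=0
After op 5 (type): buf='okblueabc' undo_depth=3 redo_depth=0
After op 6 (undo): buf='okblue' undo_depth=2 redo_depth=1

Answer: 2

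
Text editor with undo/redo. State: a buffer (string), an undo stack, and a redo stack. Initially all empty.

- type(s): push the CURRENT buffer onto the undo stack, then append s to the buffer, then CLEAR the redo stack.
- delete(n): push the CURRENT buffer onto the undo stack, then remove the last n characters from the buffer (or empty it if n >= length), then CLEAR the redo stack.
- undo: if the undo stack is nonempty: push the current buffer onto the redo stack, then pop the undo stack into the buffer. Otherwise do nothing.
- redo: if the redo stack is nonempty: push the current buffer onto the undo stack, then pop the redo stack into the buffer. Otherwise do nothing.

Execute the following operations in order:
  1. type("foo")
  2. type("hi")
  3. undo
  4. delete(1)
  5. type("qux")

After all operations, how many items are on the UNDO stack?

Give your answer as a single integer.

Answer: 3

Derivation:
After op 1 (type): buf='foo' undo_depth=1 redo_depth=0
After op 2 (type): buf='foohi' undo_depth=2 redo_depth=0
After op 3 (undo): buf='foo' undo_depth=1 redo_depth=1
After op 4 (delete): buf='fo' undo_depth=2 redo_depth=0
After op 5 (type): buf='foqux' undo_depth=3 redo_depth=0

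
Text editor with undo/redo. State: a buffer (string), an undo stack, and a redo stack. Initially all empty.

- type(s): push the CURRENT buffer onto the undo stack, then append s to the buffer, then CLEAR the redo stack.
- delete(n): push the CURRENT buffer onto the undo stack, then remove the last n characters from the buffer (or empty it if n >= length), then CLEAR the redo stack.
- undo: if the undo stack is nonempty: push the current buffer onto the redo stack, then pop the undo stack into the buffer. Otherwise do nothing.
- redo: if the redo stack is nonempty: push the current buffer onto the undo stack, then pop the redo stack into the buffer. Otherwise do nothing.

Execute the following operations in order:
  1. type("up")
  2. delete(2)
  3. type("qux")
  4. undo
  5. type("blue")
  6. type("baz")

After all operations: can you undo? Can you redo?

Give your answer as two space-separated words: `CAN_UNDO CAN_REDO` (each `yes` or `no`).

After op 1 (type): buf='up' undo_depth=1 redo_depth=0
After op 2 (delete): buf='(empty)' undo_depth=2 redo_depth=0
After op 3 (type): buf='qux' undo_depth=3 redo_depth=0
After op 4 (undo): buf='(empty)' undo_depth=2 redo_depth=1
After op 5 (type): buf='blue' undo_depth=3 redo_depth=0
After op 6 (type): buf='bluebaz' undo_depth=4 redo_depth=0

Answer: yes no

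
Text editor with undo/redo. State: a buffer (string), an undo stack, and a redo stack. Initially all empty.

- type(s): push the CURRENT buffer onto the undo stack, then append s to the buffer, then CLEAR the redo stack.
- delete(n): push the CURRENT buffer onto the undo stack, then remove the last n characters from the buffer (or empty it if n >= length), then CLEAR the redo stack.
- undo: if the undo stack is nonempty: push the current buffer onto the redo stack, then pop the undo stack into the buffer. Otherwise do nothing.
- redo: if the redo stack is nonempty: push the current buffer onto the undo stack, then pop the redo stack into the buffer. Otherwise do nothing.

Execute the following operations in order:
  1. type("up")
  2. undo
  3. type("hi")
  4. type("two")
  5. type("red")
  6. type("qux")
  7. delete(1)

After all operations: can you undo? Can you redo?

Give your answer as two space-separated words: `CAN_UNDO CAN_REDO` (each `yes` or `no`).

After op 1 (type): buf='up' undo_depth=1 redo_depth=0
After op 2 (undo): buf='(empty)' undo_depth=0 redo_depth=1
After op 3 (type): buf='hi' undo_depth=1 redo_depth=0
After op 4 (type): buf='hitwo' undo_depth=2 redo_depth=0
After op 5 (type): buf='hitwored' undo_depth=3 redo_depth=0
After op 6 (type): buf='hitworedqux' undo_depth=4 redo_depth=0
After op 7 (delete): buf='hitworedqu' undo_depth=5 redo_depth=0

Answer: yes no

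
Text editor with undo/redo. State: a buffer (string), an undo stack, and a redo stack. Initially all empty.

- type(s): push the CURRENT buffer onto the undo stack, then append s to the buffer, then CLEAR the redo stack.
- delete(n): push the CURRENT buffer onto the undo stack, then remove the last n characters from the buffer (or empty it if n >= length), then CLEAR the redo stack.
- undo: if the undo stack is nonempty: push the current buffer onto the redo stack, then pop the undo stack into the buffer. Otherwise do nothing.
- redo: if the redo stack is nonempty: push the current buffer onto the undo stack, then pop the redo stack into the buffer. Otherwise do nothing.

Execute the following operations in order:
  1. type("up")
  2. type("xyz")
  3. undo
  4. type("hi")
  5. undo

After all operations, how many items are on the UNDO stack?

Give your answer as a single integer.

Answer: 1

Derivation:
After op 1 (type): buf='up' undo_depth=1 redo_depth=0
After op 2 (type): buf='upxyz' undo_depth=2 redo_depth=0
After op 3 (undo): buf='up' undo_depth=1 redo_depth=1
After op 4 (type): buf='uphi' undo_depth=2 redo_depth=0
After op 5 (undo): buf='up' undo_depth=1 redo_depth=1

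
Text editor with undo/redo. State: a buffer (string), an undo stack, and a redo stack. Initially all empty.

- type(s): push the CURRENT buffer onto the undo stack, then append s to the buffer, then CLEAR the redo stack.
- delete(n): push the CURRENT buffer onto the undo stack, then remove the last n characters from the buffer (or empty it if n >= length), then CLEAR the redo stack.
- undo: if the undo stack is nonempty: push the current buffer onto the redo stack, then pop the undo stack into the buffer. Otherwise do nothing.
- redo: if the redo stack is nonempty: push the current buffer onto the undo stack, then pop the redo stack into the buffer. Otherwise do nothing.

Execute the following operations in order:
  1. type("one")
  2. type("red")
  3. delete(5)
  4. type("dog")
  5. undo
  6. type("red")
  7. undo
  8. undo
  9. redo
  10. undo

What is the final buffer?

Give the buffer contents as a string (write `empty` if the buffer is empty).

Answer: onered

Derivation:
After op 1 (type): buf='one' undo_depth=1 redo_depth=0
After op 2 (type): buf='onered' undo_depth=2 redo_depth=0
After op 3 (delete): buf='o' undo_depth=3 redo_depth=0
After op 4 (type): buf='odog' undo_depth=4 redo_depth=0
After op 5 (undo): buf='o' undo_depth=3 redo_depth=1
After op 6 (type): buf='ored' undo_depth=4 redo_depth=0
After op 7 (undo): buf='o' undo_depth=3 redo_depth=1
After op 8 (undo): buf='onered' undo_depth=2 redo_depth=2
After op 9 (redo): buf='o' undo_depth=3 redo_depth=1
After op 10 (undo): buf='onered' undo_depth=2 redo_depth=2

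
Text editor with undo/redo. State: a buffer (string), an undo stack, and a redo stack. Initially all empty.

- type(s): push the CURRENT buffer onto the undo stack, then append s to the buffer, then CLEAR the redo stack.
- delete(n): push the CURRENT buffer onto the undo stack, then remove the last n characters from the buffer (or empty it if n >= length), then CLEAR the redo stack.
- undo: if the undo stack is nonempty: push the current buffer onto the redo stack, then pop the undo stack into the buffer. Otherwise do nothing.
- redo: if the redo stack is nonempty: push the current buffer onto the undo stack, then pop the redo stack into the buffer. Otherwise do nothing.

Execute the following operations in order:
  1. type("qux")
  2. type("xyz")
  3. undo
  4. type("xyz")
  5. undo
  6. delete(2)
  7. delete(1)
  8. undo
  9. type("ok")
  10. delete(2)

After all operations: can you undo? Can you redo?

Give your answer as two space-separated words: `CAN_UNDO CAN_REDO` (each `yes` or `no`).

Answer: yes no

Derivation:
After op 1 (type): buf='qux' undo_depth=1 redo_depth=0
After op 2 (type): buf='quxxyz' undo_depth=2 redo_depth=0
After op 3 (undo): buf='qux' undo_depth=1 redo_depth=1
After op 4 (type): buf='quxxyz' undo_depth=2 redo_depth=0
After op 5 (undo): buf='qux' undo_depth=1 redo_depth=1
After op 6 (delete): buf='q' undo_depth=2 redo_depth=0
After op 7 (delete): buf='(empty)' undo_depth=3 redo_depth=0
After op 8 (undo): buf='q' undo_depth=2 redo_depth=1
After op 9 (type): buf='qok' undo_depth=3 redo_depth=0
After op 10 (delete): buf='q' undo_depth=4 redo_depth=0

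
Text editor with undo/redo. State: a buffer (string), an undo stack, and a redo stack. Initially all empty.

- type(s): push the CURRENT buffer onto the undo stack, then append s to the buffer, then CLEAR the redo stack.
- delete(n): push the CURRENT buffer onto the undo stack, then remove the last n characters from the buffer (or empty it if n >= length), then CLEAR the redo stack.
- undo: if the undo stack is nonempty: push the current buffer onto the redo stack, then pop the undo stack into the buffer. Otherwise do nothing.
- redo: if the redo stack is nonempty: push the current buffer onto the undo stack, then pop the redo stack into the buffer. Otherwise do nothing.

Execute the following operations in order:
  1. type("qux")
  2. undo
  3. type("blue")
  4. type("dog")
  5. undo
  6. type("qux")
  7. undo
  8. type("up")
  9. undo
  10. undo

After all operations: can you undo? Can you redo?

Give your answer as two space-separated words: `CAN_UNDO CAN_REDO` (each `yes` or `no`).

Answer: no yes

Derivation:
After op 1 (type): buf='qux' undo_depth=1 redo_depth=0
After op 2 (undo): buf='(empty)' undo_depth=0 redo_depth=1
After op 3 (type): buf='blue' undo_depth=1 redo_depth=0
After op 4 (type): buf='bluedog' undo_depth=2 redo_depth=0
After op 5 (undo): buf='blue' undo_depth=1 redo_depth=1
After op 6 (type): buf='bluequx' undo_depth=2 redo_depth=0
After op 7 (undo): buf='blue' undo_depth=1 redo_depth=1
After op 8 (type): buf='blueup' undo_depth=2 redo_depth=0
After op 9 (undo): buf='blue' undo_depth=1 redo_depth=1
After op 10 (undo): buf='(empty)' undo_depth=0 redo_depth=2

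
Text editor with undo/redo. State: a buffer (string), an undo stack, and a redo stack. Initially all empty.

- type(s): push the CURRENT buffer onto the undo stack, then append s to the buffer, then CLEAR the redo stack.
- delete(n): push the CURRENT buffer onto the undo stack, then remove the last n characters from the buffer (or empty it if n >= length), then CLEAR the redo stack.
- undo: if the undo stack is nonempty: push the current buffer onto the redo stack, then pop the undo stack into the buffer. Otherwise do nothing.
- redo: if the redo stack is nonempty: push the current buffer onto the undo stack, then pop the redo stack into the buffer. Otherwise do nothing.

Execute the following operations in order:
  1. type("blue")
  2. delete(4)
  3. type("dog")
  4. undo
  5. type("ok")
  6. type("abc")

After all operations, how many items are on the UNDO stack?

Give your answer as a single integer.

After op 1 (type): buf='blue' undo_depth=1 redo_depth=0
After op 2 (delete): buf='(empty)' undo_depth=2 redo_depth=0
After op 3 (type): buf='dog' undo_depth=3 redo_depth=0
After op 4 (undo): buf='(empty)' undo_depth=2 redo_depth=1
After op 5 (type): buf='ok' undo_depth=3 redo_depth=0
After op 6 (type): buf='okabc' undo_depth=4 redo_depth=0

Answer: 4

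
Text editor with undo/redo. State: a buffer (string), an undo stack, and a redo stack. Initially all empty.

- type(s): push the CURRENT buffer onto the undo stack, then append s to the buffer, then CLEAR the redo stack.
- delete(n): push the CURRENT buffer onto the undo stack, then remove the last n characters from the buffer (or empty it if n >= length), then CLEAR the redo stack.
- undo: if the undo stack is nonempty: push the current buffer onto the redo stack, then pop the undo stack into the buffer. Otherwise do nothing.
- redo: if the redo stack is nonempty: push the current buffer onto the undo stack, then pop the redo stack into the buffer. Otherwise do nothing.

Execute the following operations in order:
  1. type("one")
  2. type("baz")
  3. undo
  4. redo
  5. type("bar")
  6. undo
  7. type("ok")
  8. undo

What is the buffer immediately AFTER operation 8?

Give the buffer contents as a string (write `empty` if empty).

After op 1 (type): buf='one' undo_depth=1 redo_depth=0
After op 2 (type): buf='onebaz' undo_depth=2 redo_depth=0
After op 3 (undo): buf='one' undo_depth=1 redo_depth=1
After op 4 (redo): buf='onebaz' undo_depth=2 redo_depth=0
After op 5 (type): buf='onebazbar' undo_depth=3 redo_depth=0
After op 6 (undo): buf='onebaz' undo_depth=2 redo_depth=1
After op 7 (type): buf='onebazok' undo_depth=3 redo_depth=0
After op 8 (undo): buf='onebaz' undo_depth=2 redo_depth=1

Answer: onebaz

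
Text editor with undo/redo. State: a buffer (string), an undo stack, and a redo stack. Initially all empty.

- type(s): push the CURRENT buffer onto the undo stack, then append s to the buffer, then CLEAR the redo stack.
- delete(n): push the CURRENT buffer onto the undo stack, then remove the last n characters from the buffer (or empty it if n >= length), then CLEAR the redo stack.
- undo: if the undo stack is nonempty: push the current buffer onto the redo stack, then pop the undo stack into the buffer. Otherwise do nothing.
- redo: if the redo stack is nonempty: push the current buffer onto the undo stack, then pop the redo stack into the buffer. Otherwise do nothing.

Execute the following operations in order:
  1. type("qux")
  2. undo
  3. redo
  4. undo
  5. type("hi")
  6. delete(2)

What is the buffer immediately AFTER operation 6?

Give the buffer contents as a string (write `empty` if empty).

Answer: empty

Derivation:
After op 1 (type): buf='qux' undo_depth=1 redo_depth=0
After op 2 (undo): buf='(empty)' undo_depth=0 redo_depth=1
After op 3 (redo): buf='qux' undo_depth=1 redo_depth=0
After op 4 (undo): buf='(empty)' undo_depth=0 redo_depth=1
After op 5 (type): buf='hi' undo_depth=1 redo_depth=0
After op 6 (delete): buf='(empty)' undo_depth=2 redo_depth=0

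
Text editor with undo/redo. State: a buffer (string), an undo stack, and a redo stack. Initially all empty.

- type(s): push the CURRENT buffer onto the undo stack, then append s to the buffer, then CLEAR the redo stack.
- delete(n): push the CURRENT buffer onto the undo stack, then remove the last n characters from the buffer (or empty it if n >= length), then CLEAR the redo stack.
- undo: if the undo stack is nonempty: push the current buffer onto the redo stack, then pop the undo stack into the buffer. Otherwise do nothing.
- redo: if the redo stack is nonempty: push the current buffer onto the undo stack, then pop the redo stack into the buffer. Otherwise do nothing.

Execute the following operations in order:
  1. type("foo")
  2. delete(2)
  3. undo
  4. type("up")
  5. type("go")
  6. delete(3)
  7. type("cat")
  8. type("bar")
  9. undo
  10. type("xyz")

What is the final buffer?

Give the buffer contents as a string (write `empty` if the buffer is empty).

After op 1 (type): buf='foo' undo_depth=1 redo_depth=0
After op 2 (delete): buf='f' undo_depth=2 redo_depth=0
After op 3 (undo): buf='foo' undo_depth=1 redo_depth=1
After op 4 (type): buf='fooup' undo_depth=2 redo_depth=0
After op 5 (type): buf='fooupgo' undo_depth=3 redo_depth=0
After op 6 (delete): buf='foou' undo_depth=4 redo_depth=0
After op 7 (type): buf='fooucat' undo_depth=5 redo_depth=0
After op 8 (type): buf='fooucatbar' undo_depth=6 redo_depth=0
After op 9 (undo): buf='fooucat' undo_depth=5 redo_depth=1
After op 10 (type): buf='fooucatxyz' undo_depth=6 redo_depth=0

Answer: fooucatxyz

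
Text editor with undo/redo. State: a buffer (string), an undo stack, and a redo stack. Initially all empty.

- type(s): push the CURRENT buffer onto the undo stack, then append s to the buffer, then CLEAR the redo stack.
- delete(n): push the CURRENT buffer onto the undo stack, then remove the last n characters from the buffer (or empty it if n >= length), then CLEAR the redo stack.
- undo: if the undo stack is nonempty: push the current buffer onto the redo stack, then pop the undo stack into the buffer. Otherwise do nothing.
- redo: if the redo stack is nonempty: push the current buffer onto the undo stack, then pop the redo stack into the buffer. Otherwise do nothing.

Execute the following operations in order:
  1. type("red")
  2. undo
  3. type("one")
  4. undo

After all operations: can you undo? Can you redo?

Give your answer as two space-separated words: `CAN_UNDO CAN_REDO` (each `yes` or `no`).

After op 1 (type): buf='red' undo_depth=1 redo_depth=0
After op 2 (undo): buf='(empty)' undo_depth=0 redo_depth=1
After op 3 (type): buf='one' undo_depth=1 redo_depth=0
After op 4 (undo): buf='(empty)' undo_depth=0 redo_depth=1

Answer: no yes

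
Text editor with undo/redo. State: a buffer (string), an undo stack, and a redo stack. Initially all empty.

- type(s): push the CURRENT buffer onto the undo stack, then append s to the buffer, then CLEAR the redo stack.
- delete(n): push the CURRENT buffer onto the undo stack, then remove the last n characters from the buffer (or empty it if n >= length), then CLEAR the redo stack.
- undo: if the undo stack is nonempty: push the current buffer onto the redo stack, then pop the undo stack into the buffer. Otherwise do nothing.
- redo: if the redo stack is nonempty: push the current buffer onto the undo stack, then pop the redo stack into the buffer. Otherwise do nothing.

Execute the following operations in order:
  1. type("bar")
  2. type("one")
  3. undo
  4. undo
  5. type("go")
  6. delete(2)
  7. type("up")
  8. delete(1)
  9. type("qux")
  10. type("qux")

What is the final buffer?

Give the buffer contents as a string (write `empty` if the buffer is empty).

Answer: uquxqux

Derivation:
After op 1 (type): buf='bar' undo_depth=1 redo_depth=0
After op 2 (type): buf='barone' undo_depth=2 redo_depth=0
After op 3 (undo): buf='bar' undo_depth=1 redo_depth=1
After op 4 (undo): buf='(empty)' undo_depth=0 redo_depth=2
After op 5 (type): buf='go' undo_depth=1 redo_depth=0
After op 6 (delete): buf='(empty)' undo_depth=2 redo_depth=0
After op 7 (type): buf='up' undo_depth=3 redo_depth=0
After op 8 (delete): buf='u' undo_depth=4 redo_depth=0
After op 9 (type): buf='uqux' undo_depth=5 redo_depth=0
After op 10 (type): buf='uquxqux' undo_depth=6 redo_depth=0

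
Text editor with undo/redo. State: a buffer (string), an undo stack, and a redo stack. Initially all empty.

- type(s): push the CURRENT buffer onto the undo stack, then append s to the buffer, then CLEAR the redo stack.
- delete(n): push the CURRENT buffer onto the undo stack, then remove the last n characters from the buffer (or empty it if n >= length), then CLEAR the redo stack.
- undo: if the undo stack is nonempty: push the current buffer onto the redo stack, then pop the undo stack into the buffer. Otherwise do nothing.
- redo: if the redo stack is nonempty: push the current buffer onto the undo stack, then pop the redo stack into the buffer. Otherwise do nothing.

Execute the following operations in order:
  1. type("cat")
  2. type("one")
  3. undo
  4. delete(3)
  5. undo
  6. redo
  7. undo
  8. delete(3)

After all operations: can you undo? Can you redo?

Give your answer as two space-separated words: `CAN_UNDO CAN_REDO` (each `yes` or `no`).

After op 1 (type): buf='cat' undo_depth=1 redo_depth=0
After op 2 (type): buf='catone' undo_depth=2 redo_depth=0
After op 3 (undo): buf='cat' undo_depth=1 redo_depth=1
After op 4 (delete): buf='(empty)' undo_depth=2 redo_depth=0
After op 5 (undo): buf='cat' undo_depth=1 redo_depth=1
After op 6 (redo): buf='(empty)' undo_depth=2 redo_depth=0
After op 7 (undo): buf='cat' undo_depth=1 redo_depth=1
After op 8 (delete): buf='(empty)' undo_depth=2 redo_depth=0

Answer: yes no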